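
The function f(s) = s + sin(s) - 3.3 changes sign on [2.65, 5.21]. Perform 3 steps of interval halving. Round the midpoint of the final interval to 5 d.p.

f(2.650000) = -0.177969, f(5.210000) = 1.031275 (opposite signs)
step 1: m = 3.930000, f(m) = -0.079231 < 0 → root in [3.930000, 5.210000]
step 2: m = 4.570000, f(m) = 0.280120 > 0 → root in [3.930000, 4.570000]
step 3: m = 4.250000, f(m) = 0.055011 > 0 → root in [3.930000, 4.250000]
Midpoint of [3.930000, 4.250000] = 4.090000

4.09000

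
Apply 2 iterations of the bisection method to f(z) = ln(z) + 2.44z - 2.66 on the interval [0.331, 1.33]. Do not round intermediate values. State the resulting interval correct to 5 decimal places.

f(0.331000) = -2.957997, f(1.330000) = 0.870379 (opposite signs)
step 1: m = 0.830500, f(m) = -0.819307 < 0 → root in [0.830500, 1.330000]
step 2: m = 1.080250, f(m) = 0.053002 > 0 → root in [0.830500, 1.080250]

[0.83050, 1.08025]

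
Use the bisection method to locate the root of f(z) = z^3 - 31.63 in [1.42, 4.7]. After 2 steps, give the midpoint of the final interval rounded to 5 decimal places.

3.47000

f(1.420000) = -28.766712, f(4.700000) = 72.193000 (opposite signs)
step 1: m = 3.060000, f(m) = -2.977384 < 0 → root in [3.060000, 4.700000]
step 2: m = 3.880000, f(m) = 26.781072 > 0 → root in [3.060000, 3.880000]
Midpoint of [3.060000, 3.880000] = 3.470000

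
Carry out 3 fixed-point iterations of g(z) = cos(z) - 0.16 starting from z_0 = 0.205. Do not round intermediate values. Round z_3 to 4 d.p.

z_1 = g(0.205000) = 0.819061
z_2 = g(0.819061) = 0.522907
z_3 = g(0.522907) = 0.706371

0.7064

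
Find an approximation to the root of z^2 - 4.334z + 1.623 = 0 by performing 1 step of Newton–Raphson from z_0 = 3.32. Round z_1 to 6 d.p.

f'(z) = 2z - 4.334
z_0 = 3.320000: f = -1.743480, f' = 2.306000 → z_1 = 3.320000 - (-1.743480)/(2.306000) = 4.076062

4.076062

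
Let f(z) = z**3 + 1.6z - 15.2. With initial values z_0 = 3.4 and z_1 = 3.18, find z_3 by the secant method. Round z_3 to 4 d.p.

2.3381

Secant update: z_(k+1) = z_k − f(z_k)·(z_k − z_(k-1))/(f(z_k) − f(z_(k-1))).
f(z_0) = 29.544000, f(z_1) = 22.045432
z_2 = 3.180000 - (22.045432)·(3.180000 - 3.400000)/(22.045432 - (29.544000)) = 2.533211; f(z_2) = 5.109142
z_3 = 2.533211 - (5.109142)·(2.533211 - 3.180000)/(5.109142 - (22.045432)) = 2.338095; f(z_3) = 1.322581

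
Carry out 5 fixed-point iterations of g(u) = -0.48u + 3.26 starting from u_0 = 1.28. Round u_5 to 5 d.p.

u_1 = g(1.280000) = 2.645600
u_2 = g(2.645600) = 1.990112
u_3 = g(1.990112) = 2.304746
u_4 = g(2.304746) = 2.153722
u_5 = g(2.153722) = 2.226214

2.22621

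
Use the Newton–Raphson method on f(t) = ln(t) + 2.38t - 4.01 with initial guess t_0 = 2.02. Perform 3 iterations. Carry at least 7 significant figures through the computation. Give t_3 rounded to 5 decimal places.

1.51134

Newton update: t ← t − f(t)/f'(t).
f'(t) = 1/t + 2.38
t_0 = 2.020000: f = 1.500698, f' = 2.875050 → t_1 = 2.020000 - (1.500698)/(2.875050) = 1.498027
t_1 = 1.498027: f = -0.040546, f' = 3.047545 → t_2 = 1.498027 - (-0.040546)/(3.047545) = 1.511332
t_2 = 1.511332: f = -0.000039, f' = 3.041668 → t_3 = 1.511332 - (-0.000039)/(3.041668) = 1.511345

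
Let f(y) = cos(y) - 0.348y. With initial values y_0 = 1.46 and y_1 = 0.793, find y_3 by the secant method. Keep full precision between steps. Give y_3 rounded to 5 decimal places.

1.15806

f(y_0) = -0.397510, f(y_1) = 0.425747
y_2 = 0.793000 - (0.425747)·(0.793000 - 1.460000)/(0.425747 - (-0.397510)) = 1.137939; f(y_2) = 0.023464
y_3 = 1.137939 - (0.023464)·(1.137939 - 0.793000)/(0.023464 - (0.425747)) = 1.158058; f(y_3) = -0.001885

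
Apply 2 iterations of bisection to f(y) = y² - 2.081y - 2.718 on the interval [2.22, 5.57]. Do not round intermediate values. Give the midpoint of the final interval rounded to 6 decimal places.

f(2.220000) = -2.409420, f(5.570000) = 16.715730 (opposite signs)
step 1: m = 3.895000, f(m) = 4.347530 > 0 → root in [2.220000, 3.895000]
step 2: m = 3.057500, f(m) = 0.267649 > 0 → root in [2.220000, 3.057500]
Midpoint of [2.220000, 3.057500] = 2.638750

2.638750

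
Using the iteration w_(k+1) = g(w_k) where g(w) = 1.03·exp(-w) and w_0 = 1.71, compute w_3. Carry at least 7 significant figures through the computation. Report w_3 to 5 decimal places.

w_1 = g(1.710000) = 0.186292
w_2 = g(0.186292) = 0.854932
w_3 = g(0.854932) = 0.438071

0.43807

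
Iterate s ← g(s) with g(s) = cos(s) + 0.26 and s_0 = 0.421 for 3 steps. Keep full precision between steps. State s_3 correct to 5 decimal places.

s_1 = g(0.421000) = 1.172681
s_2 = g(1.172681) = 0.647682
s_3 = g(0.647682) = 1.057484

1.05748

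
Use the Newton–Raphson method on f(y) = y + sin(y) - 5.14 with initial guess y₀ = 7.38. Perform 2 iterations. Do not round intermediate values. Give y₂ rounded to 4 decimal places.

Newton update: y ← y − f(y)/f'(y).
f'(y) = 1 + cos(y)
y_0 = 7.380000: f = 3.129758, f' = 1.456433 → y_1 = 7.380000 - (3.129758)/(1.456433) = 5.231079
y_1 = 5.231079: f = -0.777390, f' = 1.495743 → y_2 = 5.231079 - (-0.777390)/(1.495743) = 5.750814

5.7508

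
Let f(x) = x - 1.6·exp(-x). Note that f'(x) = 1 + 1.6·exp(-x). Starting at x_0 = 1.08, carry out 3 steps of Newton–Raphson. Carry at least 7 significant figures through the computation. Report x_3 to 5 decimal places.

0.75330

x_0 = 1.080000: f = 0.536647, f' = 1.543353 → x_1 = 1.080000 - (0.536647)/(1.543353) = 0.732285
x_1 = 0.732285: f = -0.037010, f' = 1.769295 → x_2 = 0.732285 - (-0.037010)/(1.769295) = 0.753203
x_2 = 0.753203: f = -0.000167, f' = 1.753370 → x_3 = 0.753203 - (-0.000167)/(1.753370) = 0.753298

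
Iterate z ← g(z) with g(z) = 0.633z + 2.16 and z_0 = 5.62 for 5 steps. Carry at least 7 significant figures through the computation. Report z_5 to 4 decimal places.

z_1 = g(5.620000) = 5.717460
z_2 = g(5.717460) = 5.779152
z_3 = g(5.779152) = 5.818203
z_4 = g(5.818203) = 5.842923
z_5 = g(5.842923) = 5.858570

5.8586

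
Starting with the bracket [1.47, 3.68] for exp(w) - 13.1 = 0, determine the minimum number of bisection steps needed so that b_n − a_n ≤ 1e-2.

8

Initial width b − a = 3.68 − 1.47 = 2.210000.
After n steps the width is (b−a)/2^n; need (b−a)/2^n ≤ 1e-2.
So n ≥ log₂(2.210000/1e-2) = log₂(221.0000) ≈ 7.7879.
Hence n = 8.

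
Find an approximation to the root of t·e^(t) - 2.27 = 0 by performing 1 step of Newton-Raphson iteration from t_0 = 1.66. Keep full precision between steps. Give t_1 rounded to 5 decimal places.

f'(t) = (t + 1)·e^(t)
t_0 = 1.660000: f = 6.460456, f' = 13.989767 → t_1 = 1.660000 - (6.460456)/(13.989767) = 1.198201

1.19820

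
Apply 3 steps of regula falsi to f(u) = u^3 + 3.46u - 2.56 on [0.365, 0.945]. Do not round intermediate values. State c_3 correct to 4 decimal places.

f(0.365000) = -1.248473, f(0.945000) = 1.553609
step 1: c = 0.623420, f(c) = -0.160672 < 0 → new bracket [0.623420, 0.945000]
step 2: c = 0.653560, f(c) = -0.019518 < 0 → new bracket [0.653560, 0.945000]
step 3: c = 0.657176, f(c) = -0.002348 < 0 → new bracket [0.657176, 0.945000]

0.6572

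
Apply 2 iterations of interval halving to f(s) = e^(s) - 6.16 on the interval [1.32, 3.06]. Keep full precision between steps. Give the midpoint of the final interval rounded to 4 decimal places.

1.9725

f(1.320000) = -2.416579, f(3.060000) = 15.167557 (opposite signs)
step 1: m = 2.190000, f(m) = 2.775213 > 0 → root in [1.320000, 2.190000]
step 2: m = 1.755000, f(m) = -0.376552 < 0 → root in [1.755000, 2.190000]
Midpoint of [1.755000, 2.190000] = 1.972500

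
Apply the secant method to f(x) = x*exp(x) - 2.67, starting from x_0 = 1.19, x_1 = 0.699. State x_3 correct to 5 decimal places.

1.00187

f(x_0) = 1.241627, f(x_1) = -1.263794
x_2 = 0.699000 - (-1.263794)·(0.699000 - 1.190000)/(-1.263794 - (1.241627)) = 0.946672; f(x_2) = -0.230313
x_3 = 0.946672 - (-0.230313)·(0.946672 - 0.699000)/(-0.230313 - (-1.263794)) = 1.001866; f(x_3) = 0.058443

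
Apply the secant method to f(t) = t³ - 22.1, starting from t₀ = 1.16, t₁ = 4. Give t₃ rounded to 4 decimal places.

2.5432

Secant update: t_(k+1) = t_k − f(t_k)·(t_k − t_(k-1))/(f(t_k) − f(t_(k-1))).
f(t_0) = -20.539104, f(t_1) = 41.900000
t_2 = 4.000000 - (41.900000)·(4.000000 - 1.160000)/(41.900000 - (-20.539104)) = 2.094207; f(t_2) = -12.915429
t_3 = 2.094207 - (-12.915429)·(2.094207 - 4.000000)/(-12.915429 - (41.900000)) = 2.543244; f(t_3) = -5.650075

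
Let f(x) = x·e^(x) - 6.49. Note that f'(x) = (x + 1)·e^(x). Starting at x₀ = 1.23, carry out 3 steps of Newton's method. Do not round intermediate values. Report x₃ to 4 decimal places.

1.4789

x_0 = 1.230000: f = -2.281888, f' = 7.629342 → x_1 = 1.230000 - (-2.281888)/(7.629342) = 1.529094
x_1 = 1.529094: f = 0.565227, f' = 11.669220 → x_2 = 1.529094 - (0.565227)/(11.669220) = 1.480656
x_2 = 1.480656: f = 0.018712, f' = 10.904541 → x_3 = 1.480656 - (0.018712)/(10.904541) = 1.478940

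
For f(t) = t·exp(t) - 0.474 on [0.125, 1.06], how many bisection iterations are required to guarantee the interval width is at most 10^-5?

17

Initial width b − a = 1.06 − 0.125 = 0.935000.
After n steps the width is (b−a)/2^n; need (b−a)/2^n ≤ 10^-5.
So n ≥ log₂(0.935000/10^-5) = log₂(93500.0000) ≈ 16.5127.
Hence n = 17.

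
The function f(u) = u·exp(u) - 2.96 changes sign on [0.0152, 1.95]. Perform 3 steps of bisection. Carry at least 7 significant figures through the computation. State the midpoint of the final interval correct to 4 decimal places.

f(0.015200) = -2.944567, f(1.950000) = 10.745941 (opposite signs)
step 1: m = 0.982600, f(m) = -0.335089 < 0 → root in [0.982600, 1.950000]
step 2: m = 1.466300, f(m) = 3.393731 > 0 → root in [0.982600, 1.466300]
step 3: m = 1.224450, f(m) = 1.205939 > 0 → root in [0.982600, 1.224450]
Midpoint of [0.982600, 1.224450] = 1.103525

1.1035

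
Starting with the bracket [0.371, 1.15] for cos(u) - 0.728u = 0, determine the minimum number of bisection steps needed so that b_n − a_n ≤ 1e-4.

Initial width b − a = 1.15 − 0.371 = 0.779000.
After n steps the width is (b−a)/2^n; need (b−a)/2^n ≤ 1e-4.
So n ≥ log₂(0.779000/1e-4) = log₂(7790.0000) ≈ 12.9274.
Hence n = 13.

13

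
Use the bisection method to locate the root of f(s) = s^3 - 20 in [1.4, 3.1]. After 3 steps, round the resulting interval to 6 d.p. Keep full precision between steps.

[2.675000, 2.887500]

f(1.400000) = -17.256000, f(3.100000) = 9.791000 (opposite signs)
step 1: m = 2.250000, f(m) = -8.609375 < 0 → root in [2.250000, 3.100000]
step 2: m = 2.675000, f(m) = -0.858703 < 0 → root in [2.675000, 3.100000]
step 3: m = 2.887500, f(m) = 4.074982 > 0 → root in [2.675000, 2.887500]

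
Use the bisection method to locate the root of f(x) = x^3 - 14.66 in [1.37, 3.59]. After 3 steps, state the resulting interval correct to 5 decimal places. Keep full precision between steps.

[2.20250, 2.48000]

f(1.370000) = -12.088647, f(3.590000) = 31.608279 (opposite signs)
step 1: m = 2.480000, f(m) = 0.592992 > 0 → root in [1.370000, 2.480000]
step 2: m = 1.925000, f(m) = -7.526672 < 0 → root in [1.925000, 2.480000]
step 3: m = 2.202500, f(m) = -3.975659 < 0 → root in [2.202500, 2.480000]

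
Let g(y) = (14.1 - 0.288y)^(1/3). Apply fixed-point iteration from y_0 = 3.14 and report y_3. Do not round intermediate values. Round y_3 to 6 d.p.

2.376130

y_1 = g(3.140000) = 2.363074
y_2 = g(2.363074) = 2.376355
y_3 = g(2.376355) = 2.376130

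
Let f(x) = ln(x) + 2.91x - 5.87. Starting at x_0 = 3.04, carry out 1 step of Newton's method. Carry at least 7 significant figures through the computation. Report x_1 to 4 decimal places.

Newton update: x ← x − f(x)/f'(x).
f'(x) = 1/x + 2.91
x_0 = 3.040000: f = 4.088258, f' = 3.238947 → x_1 = 3.040000 - (4.088258)/(3.238947) = 1.777782

1.7778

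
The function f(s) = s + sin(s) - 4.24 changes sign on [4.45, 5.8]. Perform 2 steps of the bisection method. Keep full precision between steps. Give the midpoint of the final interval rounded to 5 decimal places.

f(4.450000) = -0.755773, f(5.800000) = 1.095398 (opposite signs)
step 1: m = 5.125000, f(m) = -0.031077 < 0 → root in [5.125000, 5.800000]
step 2: m = 5.462500, f(m) = 0.490887 > 0 → root in [5.125000, 5.462500]
Midpoint of [5.125000, 5.462500] = 5.293750

5.29375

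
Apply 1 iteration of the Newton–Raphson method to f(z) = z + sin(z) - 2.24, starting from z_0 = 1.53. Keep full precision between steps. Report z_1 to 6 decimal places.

f'(z) = 1 + cos(z)
z_0 = 1.530000: f = 0.289168, f' = 1.040785 → z_1 = 1.530000 - (0.289168)/(1.040785) = 1.252164

1.252164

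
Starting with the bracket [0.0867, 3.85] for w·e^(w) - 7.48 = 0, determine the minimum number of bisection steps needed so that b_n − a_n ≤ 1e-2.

9

Initial width b − a = 3.85 − 0.0867 = 3.763300.
After n steps the width is (b−a)/2^n; need (b−a)/2^n ≤ 1e-2.
So n ≥ log₂(3.763300/1e-2) = log₂(376.3300) ≈ 8.5559.
Hence n = 9.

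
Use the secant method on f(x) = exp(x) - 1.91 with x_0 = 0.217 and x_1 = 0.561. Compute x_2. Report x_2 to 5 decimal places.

0.66727

f(x_0) = -0.667656, f(x_1) = -0.157576
x_2 = 0.561000 - (-0.157576)·(0.561000 - 0.217000)/(-0.157576 - (-0.667656)) = 0.667270; f(x_2) = 0.038909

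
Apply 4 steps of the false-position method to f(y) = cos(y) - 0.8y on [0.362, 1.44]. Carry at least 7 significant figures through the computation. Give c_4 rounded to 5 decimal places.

f(0.362000) = 0.645590, f(1.440000) = -1.021576
step 1: c = 0.779443, f(c) = 0.087751 > 0 → new bracket [0.779443, 1.440000]
step 2: c = 0.831695, f(c) = 0.008268 > 0 → new bracket [0.831695, 1.440000]
step 3: c = 0.836579, f(c) = 0.000744 > 0 → new bracket [0.836579, 1.440000]
step 4: c = 0.837018, f(c) = 0.000067 > 0 → new bracket [0.837018, 1.440000]

0.83702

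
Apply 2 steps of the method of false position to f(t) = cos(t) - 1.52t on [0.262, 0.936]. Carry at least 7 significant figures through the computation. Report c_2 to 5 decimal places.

0.55658

f(0.262000) = 0.567634, f(0.936000) = -0.829706
step 1: c = 0.535795, f(c) = 0.045454 > 0 → new bracket [0.535795, 0.936000]
step 2: c = 0.556581, f(c) = 0.003063 > 0 → new bracket [0.556581, 0.936000]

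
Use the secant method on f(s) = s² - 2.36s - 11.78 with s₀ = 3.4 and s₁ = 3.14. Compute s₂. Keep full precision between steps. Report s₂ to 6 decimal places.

f(s_0) = -8.244000, f(s_1) = -9.330800
s_2 = 3.140000 - (-9.330800)·(3.140000 - 3.400000)/(-9.330800 - (-8.244000)) = 5.372249; f(s_2) = 4.402550

5.372249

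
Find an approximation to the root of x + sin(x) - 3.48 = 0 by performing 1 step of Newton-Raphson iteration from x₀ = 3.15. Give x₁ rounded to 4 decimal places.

f'(x) = 1 + cos(x)
x_0 = 3.150000: f = -0.338407, f' = 0.000035 → x_1 = 3.150000 - (-0.338407)/(0.000035) = 9578.492670

9578.4927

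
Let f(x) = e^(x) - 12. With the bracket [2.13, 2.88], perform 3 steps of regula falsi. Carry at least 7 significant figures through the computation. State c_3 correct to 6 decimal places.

f(2.130000) = -3.585133, f(2.880000) = 5.814273
step 1: c = 2.416066, f(c) = -0.798296 < 0 → new bracket [2.416066, 2.880000]
step 2: c = 2.472074, f(c) = -0.153009 < 0 → new bracket [2.472074, 2.880000]
step 3: c = 2.482534, f(c) = -0.028442 < 0 → new bracket [2.482534, 2.880000]

2.482534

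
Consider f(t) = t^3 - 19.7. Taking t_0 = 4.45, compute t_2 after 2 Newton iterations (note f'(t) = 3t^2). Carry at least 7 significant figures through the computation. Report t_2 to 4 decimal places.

t_0 = 4.450000: f = 68.421125, f' = 59.407500 → t_1 = 4.450000 - (68.421125)/(59.407500) = 3.298275
t_1 = 3.298275: f = 16.180662, f' = 32.635847 → t_2 = 3.298275 - (16.180662)/(32.635847) = 2.802480

2.8025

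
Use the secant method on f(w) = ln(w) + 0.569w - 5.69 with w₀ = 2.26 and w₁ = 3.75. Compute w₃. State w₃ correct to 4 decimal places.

f(w_0) = -3.588695, f(w_1) = -2.234494
w_2 = 3.750000 - (-2.234494)·(3.750000 - 2.260000)/(-2.234494 - (-3.588695)) = 6.208569; f(w_2) = -0.331394
w_3 = 6.208569 - (-0.331394)·(6.208569 - 3.750000)/(-0.331394 - (-2.234494)) = 6.636689; f(w_3) = -0.021111

6.6367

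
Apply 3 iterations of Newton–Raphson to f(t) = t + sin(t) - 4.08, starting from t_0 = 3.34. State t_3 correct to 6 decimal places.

Newton update: t ← t − f(t)/f'(t).
f'(t) = 1 + cos(t)
t_0 = 3.340000: f = -0.937108, f' = 0.019618 → t_1 = 3.340000 - (-0.937108)/(0.019618) = 51.107155
t_1 = 51.107155: f = 47.772913, f' = 1.666216 → t_2 = 51.107155 - (47.772913)/(1.666216) = 22.435662
t_2 = 22.435662: f = 17.925643, f' = 0.097180 → t_3 = 22.435662 - (17.925643)/(0.097180) = -162.022605

-162.022605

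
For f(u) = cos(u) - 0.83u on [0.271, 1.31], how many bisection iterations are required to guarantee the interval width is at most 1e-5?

17

Initial width b − a = 1.31 − 0.271 = 1.039000.
After n steps the width is (b−a)/2^n; need (b−a)/2^n ≤ 1e-5.
So n ≥ log₂(1.039000/1e-5) = log₂(103900.0000) ≈ 16.6648.
Hence n = 17.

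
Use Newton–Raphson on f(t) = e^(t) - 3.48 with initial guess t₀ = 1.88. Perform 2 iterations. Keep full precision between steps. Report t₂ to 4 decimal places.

1.2598

Newton update: t ← t − f(t)/f'(t).
f'(t) = e^(t)
t_0 = 1.880000: f = 3.073505, f' = 6.553505 → t_1 = 1.880000 - (3.073505)/(6.553505) = 1.411014
t_1 = 1.411014: f = 0.620109, f' = 4.100109 → t_2 = 1.411014 - (0.620109)/(4.100109) = 1.259771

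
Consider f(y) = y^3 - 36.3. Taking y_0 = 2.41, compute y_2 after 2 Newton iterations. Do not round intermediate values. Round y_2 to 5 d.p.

3.34865

Newton update: y ← y − f(y)/f'(y).
f'(y) = 3y^2
y_0 = 2.410000: f = -22.302479, f' = 17.424300 → y_1 = 2.410000 - (-22.302479)/(17.424300) = 3.689964
y_1 = 3.689964: f = 13.941944, f' = 40.847506 → y_2 = 3.689964 - (13.941944)/(40.847506) = 3.348647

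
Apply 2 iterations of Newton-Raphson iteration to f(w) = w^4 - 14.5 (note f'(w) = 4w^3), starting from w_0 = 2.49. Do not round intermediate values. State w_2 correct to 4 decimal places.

w_0 = 2.490000: f = 23.941240, f' = 61.752996 → w_1 = 2.490000 - (23.941240)/(61.752996) = 2.102306
w_1 = 2.102306: f = 5.033680, f' = 37.166190 → w_2 = 2.102306 - (5.033680)/(37.166190) = 1.966869

1.9669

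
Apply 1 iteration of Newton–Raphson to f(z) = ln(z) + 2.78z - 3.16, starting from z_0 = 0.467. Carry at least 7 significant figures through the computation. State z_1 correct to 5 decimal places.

1.00002

f'(z) = 1/z + 2.78
z_0 = 0.467000: f = -2.623166, f' = 4.921328 → z_1 = 0.467000 - (-2.623166)/(4.921328) = 1.000020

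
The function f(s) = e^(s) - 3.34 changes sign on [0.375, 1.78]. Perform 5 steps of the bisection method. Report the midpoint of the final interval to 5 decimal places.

1.18727

f(0.375000) = -1.885009, f(1.780000) = 2.589856 (opposite signs)
step 1: m = 1.077500, f(m) = -0.402673 < 0 → root in [1.077500, 1.780000]
step 2: m = 1.428750, f(m) = 0.833479 > 0 → root in [1.077500, 1.428750]
step 3: m = 1.253125, f(m) = 0.161267 > 0 → root in [1.077500, 1.253125]
step 4: m = 1.165313, f(m) = -0.133075 < 0 → root in [1.165313, 1.253125]
step 5: m = 1.209219, f(m) = 0.010866 > 0 → root in [1.165313, 1.209219]
Midpoint of [1.165313, 1.209219] = 1.187266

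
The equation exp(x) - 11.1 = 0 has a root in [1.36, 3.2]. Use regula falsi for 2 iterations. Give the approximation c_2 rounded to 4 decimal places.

2.2606

False-position update: c = (a·f(b) − b·f(a))/(f(b) − f(a)); replace the endpoint whose sign matches f(c).
f(1.360000) = -7.203807, f(3.200000) = 13.432530
step 1: c = 2.002314, f(c) = -3.693827 < 0 → new bracket [2.002314, 3.200000]
step 2: c = 2.260632, f(c) = -1.510855 < 0 → new bracket [2.260632, 3.200000]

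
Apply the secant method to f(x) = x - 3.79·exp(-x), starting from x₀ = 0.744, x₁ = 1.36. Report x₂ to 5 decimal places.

Secant update: x_(k+1) = x_k − f(x_k)·(x_k − x_(k-1))/(f(x_k) − f(x_(k-1))).
f(x_0) = -1.057043, f(x_1) = 0.387256
x_2 = 1.360000 - (0.387256)·(1.360000 - 0.744000)/(0.387256 - (-1.057043)) = 1.194834; f(x_2) = 0.047395

1.19483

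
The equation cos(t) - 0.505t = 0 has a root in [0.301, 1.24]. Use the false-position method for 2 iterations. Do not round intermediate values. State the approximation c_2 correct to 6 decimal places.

False-position update: c = (a·f(b) − b·f(a))/(f(b) − f(a)); replace the endpoint whose sign matches f(c).
f(0.301000) = 0.803035, f(1.240000) = -0.301404
step 1: c = 0.983745, f(c) = 0.057117 > 0 → new bracket [0.983745, 1.240000]
step 2: c = 1.024570, f(c) = 0.002059 > 0 → new bracket [1.024570, 1.240000]

1.024570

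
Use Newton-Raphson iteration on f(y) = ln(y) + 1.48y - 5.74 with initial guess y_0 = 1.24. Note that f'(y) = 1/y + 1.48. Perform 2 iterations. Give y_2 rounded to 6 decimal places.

Newton update: y ← y − f(y)/f'(y).
y_0 = 1.240000: f = -3.689689, f' = 2.286452 → y_1 = 1.240000 - (-3.689689)/(2.286452) = 2.853718
y_1 = 2.853718: f = -0.467874, f' = 1.830420 → y_2 = 2.853718 - (-0.467874)/(1.830420) = 3.109329

3.109329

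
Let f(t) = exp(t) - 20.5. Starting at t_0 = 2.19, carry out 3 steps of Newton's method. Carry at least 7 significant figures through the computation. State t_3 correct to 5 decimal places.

3.02459

Newton update: t ← t − f(t)/f'(t).
f'(t) = exp(t)
t_0 = 2.190000: f = -11.564787, f' = 8.935213 → t_1 = 2.190000 - (-11.564787)/(8.935213) = 3.484293
t_1 = 3.484293: f = 12.099383, f' = 32.599383 → t_2 = 3.484293 - (12.099383)/(32.599383) = 3.113140
t_2 = 3.113140: f = 1.991548, f' = 22.491548 → t_3 = 3.113140 - (1.991548)/(22.491548) = 3.024593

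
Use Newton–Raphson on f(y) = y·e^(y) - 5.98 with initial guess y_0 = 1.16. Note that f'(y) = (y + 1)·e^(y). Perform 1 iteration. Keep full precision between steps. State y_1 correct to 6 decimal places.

1.490855

y_0 = 1.160000: f = -2.279677, f' = 6.890256 → y_1 = 1.160000 - (-2.279677)/(6.890256) = 1.490855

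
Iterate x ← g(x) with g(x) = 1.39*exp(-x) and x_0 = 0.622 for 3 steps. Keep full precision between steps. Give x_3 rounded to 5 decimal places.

x_1 = g(0.622000) = 0.746249
x_2 = g(0.746249) = 0.659057
x_3 = g(0.659057) = 0.719101

0.71910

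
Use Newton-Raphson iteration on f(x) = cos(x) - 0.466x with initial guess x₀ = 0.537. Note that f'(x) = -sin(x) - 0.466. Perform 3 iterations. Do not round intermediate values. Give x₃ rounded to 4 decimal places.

1.0562

x_0 = 0.537000: f = 0.609005, f' = -0.977561 → x_1 = 0.537000 - (0.609005)/(-0.977561) = 1.159985
x_1 = 1.159985: f = -0.141199, f' = -1.382797 → x_2 = 1.159985 - (-0.141199)/(-1.382797) = 1.057873
x_2 = 1.057873: f = -0.002243, f' = -1.337314 → x_3 = 1.057873 - (-0.002243)/(-1.337314) = 1.056196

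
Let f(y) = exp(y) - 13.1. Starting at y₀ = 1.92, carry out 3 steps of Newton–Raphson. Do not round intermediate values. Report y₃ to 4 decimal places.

f'(y) = exp(y)
y_0 = 1.920000: f = -6.279042, f' = 6.820958 → y_1 = 1.920000 - (-6.279042)/(6.820958) = 2.840551
y_1 = 2.840551: f = 4.025202, f' = 17.125202 → y_2 = 2.840551 - (4.025202)/(17.125202) = 2.605506
y_2 = 2.605506: f = 0.438069, f' = 13.538069 → y_3 = 2.605506 - (0.438069)/(13.538069) = 2.573147

2.5731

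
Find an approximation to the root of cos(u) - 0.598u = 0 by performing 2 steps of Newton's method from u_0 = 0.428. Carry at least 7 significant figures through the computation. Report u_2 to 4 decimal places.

f'(u) = -sin(u) - 0.598
u_0 = 0.428000: f = 0.653854, f' = -1.013052 → u_1 = 0.428000 - (0.653854)/(-1.013052) = 1.073430
u_1 = 1.073430: f = -0.164798, f' = -1.476842 → u_2 = 1.073430 - (-0.164798)/(-1.476842) = 0.961842

0.9618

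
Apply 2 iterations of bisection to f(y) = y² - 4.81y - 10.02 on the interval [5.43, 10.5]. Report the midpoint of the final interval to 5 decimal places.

6.06375

f(5.430000) = -6.653400, f(10.500000) = 49.725000 (opposite signs)
step 1: m = 7.965000, f(m) = 15.109575 > 0 → root in [5.430000, 7.965000]
step 2: m = 6.697500, f(m) = 2.621531 > 0 → root in [5.430000, 6.697500]
Midpoint of [5.430000, 6.697500] = 6.063750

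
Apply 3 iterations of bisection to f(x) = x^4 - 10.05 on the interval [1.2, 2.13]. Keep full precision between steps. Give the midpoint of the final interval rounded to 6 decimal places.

1.723125

f(1.200000) = -7.976400, f(2.130000) = 10.533462 (opposite signs)
step 1: m = 1.665000, f(m) = -2.364769 < 0 → root in [1.665000, 2.130000]
step 2: m = 1.897500, f(m) = 2.913645 > 0 → root in [1.665000, 1.897500]
step 3: m = 1.781250, f(m) = 0.016987 > 0 → root in [1.665000, 1.781250]
Midpoint of [1.665000, 1.781250] = 1.723125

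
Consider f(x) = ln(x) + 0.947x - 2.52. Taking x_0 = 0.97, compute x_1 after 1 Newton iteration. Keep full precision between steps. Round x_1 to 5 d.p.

f'(x) = 1/x + 0.947
x_0 = 0.970000: f = -1.631869, f' = 1.977928 → x_1 = 0.970000 - (-1.631869)/(1.977928) = 1.795040

1.79504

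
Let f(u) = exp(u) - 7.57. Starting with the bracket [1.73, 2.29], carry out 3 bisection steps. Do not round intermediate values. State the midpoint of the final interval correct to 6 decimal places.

f(1.730000) = -1.929346, f(2.290000) = 2.304938 (opposite signs)
step 1: m = 2.010000, f(m) = -0.106683 < 0 → root in [2.010000, 2.290000]
step 2: m = 2.150000, f(m) = 1.014858 > 0 → root in [2.010000, 2.150000]
step 3: m = 2.080000, f(m) = 0.434469 > 0 → root in [2.010000, 2.080000]
Midpoint of [2.010000, 2.080000] = 2.045000

2.045000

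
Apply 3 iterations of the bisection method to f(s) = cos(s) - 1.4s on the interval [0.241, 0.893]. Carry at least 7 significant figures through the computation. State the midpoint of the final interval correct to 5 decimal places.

f(0.241000) = 0.633700, f(0.893000) = -0.623122 (opposite signs)
step 1: m = 0.567000, f(m) = 0.049716 > 0 → root in [0.567000, 0.893000]
step 2: m = 0.730000, f(m) = -0.276826 < 0 → root in [0.567000, 0.730000]
step 3: m = 0.648500, f(m) = -0.110909 < 0 → root in [0.567000, 0.648500]
Midpoint of [0.567000, 0.648500] = 0.607750

0.60775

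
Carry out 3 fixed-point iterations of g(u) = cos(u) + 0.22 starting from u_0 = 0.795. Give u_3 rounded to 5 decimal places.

0.89812

u_1 = g(0.795000) = 0.920285
u_2 = g(0.920285) = 0.825594
u_3 = g(0.825594) = 0.898121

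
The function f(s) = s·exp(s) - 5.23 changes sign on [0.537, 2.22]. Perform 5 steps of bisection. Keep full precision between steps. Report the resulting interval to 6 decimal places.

f(0.537000) = -4.311265, f(2.220000) = 15.210275 (opposite signs)
step 1: m = 1.378500, f(m) = 0.241189 > 0 → root in [0.537000, 1.378500]
step 2: m = 0.957750, f(m) = -2.734269 < 0 → root in [0.957750, 1.378500]
step 3: m = 1.168125, f(m) = -1.473360 < 0 → root in [1.168125, 1.378500]
step 4: m = 1.273313, f(m) = -0.680878 < 0 → root in [1.273313, 1.378500]
step 5: m = 1.325906, f(m) = -0.237172 < 0 → root in [1.325906, 1.378500]

[1.325906, 1.378500]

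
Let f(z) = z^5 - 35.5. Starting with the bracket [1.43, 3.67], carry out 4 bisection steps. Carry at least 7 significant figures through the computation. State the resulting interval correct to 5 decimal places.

[1.99000, 2.13000]

f(1.430000) = -29.520289, f(3.670000) = 630.279351 (opposite signs)
step 1: m = 2.550000, f(m) = 72.320391 > 0 → root in [1.430000, 2.550000]
step 2: m = 1.990000, f(m) = -4.292040 < 0 → root in [1.990000, 2.550000]
step 3: m = 2.270000, f(m) = 24.773899 > 0 → root in [1.990000, 2.270000]
step 4: m = 2.130000, f(m) = 8.342773 > 0 → root in [1.990000, 2.130000]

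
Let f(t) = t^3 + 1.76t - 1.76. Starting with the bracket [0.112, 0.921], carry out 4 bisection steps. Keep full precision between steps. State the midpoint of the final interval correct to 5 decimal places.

0.74403

f(0.112000) = -1.561475, f(0.921000) = 0.642190 (opposite signs)
step 1: m = 0.516500, f(m) = -0.713172 < 0 → root in [0.516500, 0.921000]
step 2: m = 0.718750, f(m) = -0.123693 < 0 → root in [0.718750, 0.921000]
step 3: m = 0.819875, f(m) = 0.234096 > 0 → root in [0.718750, 0.819875]
step 4: m = 0.769313, f(m) = 0.049301 > 0 → root in [0.718750, 0.769313]
Midpoint of [0.718750, 0.769313] = 0.744031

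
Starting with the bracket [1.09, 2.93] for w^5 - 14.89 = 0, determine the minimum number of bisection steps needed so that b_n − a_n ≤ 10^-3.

Initial width b − a = 2.93 − 1.09 = 1.840000.
After n steps the width is (b−a)/2^n; need (b−a)/2^n ≤ 10^-3.
So n ≥ log₂(1.840000/10^-3) = log₂(1840.0000) ≈ 10.8455.
Hence n = 11.

11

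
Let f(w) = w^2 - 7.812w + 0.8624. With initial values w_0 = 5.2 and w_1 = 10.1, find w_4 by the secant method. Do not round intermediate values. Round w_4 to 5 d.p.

f(w_0) = -12.720000, f(w_1) = 23.971200
w_2 = 10.100000 - (23.971200)·(10.100000 - 5.200000)/(23.971200 - (-12.720000)) = 6.898718; f(w_2) = -5.438075
w_3 = 6.898718 - (-5.438075)·(6.898718 - 10.100000)/(-5.438075 - (23.971200)) = 7.490668; f(w_3) = -1.544594
w_4 = 7.490668 - (-1.544594)·(7.490668 - 6.898718)/(-1.544594 - (-5.438075)) = 7.725502; f(w_4) = 0.194157

7.72550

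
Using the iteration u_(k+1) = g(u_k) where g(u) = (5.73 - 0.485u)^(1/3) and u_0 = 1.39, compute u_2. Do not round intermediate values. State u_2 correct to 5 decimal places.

1.69822

u_1 = g(1.390000) = 1.716319
u_2 = g(1.716319) = 1.698220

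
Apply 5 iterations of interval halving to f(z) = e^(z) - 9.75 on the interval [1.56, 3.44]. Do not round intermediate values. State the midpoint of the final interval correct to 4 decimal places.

2.2944

f(1.560000) = -4.991179, f(3.440000) = 21.436958 (opposite signs)
step 1: m = 2.500000, f(m) = 2.432494 > 0 → root in [1.560000, 2.500000]
step 2: m = 2.030000, f(m) = -2.135914 < 0 → root in [2.030000, 2.500000]
step 3: m = 2.265000, f(m) = -0.118875 < 0 → root in [2.265000, 2.500000]
step 4: m = 2.382500, f(m) = 1.081949 > 0 → root in [2.265000, 2.382500]
step 5: m = 2.323750, f(m) = 0.463905 > 0 → root in [2.265000, 2.323750]
Midpoint of [2.265000, 2.323750] = 2.294375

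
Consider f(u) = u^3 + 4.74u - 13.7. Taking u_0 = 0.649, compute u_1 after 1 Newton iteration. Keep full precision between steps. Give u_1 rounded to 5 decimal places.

2.37303

f'(u) = 3u^2 + 4.74
u_0 = 0.649000: f = -10.350381, f' = 6.003603 → u_1 = 0.649000 - (-10.350381)/(6.003603) = 2.373028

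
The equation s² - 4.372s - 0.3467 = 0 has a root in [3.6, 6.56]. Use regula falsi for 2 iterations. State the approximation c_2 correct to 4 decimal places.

f(3.600000) = -3.125900, f(6.560000) = 14.006580
step 1: c = 4.140066, f(c) = -1.306923 < 0 → new bracket [4.140066, 6.560000]
step 2: c = 4.346594, f(c) = -0.457131 < 0 → new bracket [4.346594, 6.560000]

4.3466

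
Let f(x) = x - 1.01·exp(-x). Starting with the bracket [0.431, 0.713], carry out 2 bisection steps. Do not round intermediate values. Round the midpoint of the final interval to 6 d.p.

0.536750

f(0.431000) = -0.225357, f(0.713000) = 0.217927 (opposite signs)
step 1: m = 0.572000, f(m) = 0.001961 > 0 → root in [0.431000, 0.572000]
step 2: m = 0.501500, f(m) = -0.110178 < 0 → root in [0.501500, 0.572000]
Midpoint of [0.501500, 0.572000] = 0.536750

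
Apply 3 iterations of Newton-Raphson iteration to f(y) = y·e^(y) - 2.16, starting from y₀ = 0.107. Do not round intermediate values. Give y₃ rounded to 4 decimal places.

Newton update: y ← y − f(y)/f'(y).
f'(y) = (y + 1)·e^(y)
y_0 = 0.107000: f = -2.040916, f' = 1.232018 → y_1 = 0.107000 - (-2.040916)/(1.232018) = 1.763563
y_1 = 1.763563: f = 8.127191, f' = 16.120376 → y_2 = 1.763563 - (8.127191)/(16.120376) = 1.259407
y_2 = 1.259407: f = 2.277307, f' = 7.960638 → y_3 = 1.259407 - (2.277307)/(7.960638) = 0.973336

0.9733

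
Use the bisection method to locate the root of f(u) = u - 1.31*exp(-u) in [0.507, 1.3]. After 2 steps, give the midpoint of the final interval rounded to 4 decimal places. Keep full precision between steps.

0.6061

f(0.507000) = -0.282013, f(1.300000) = 0.942983 (opposite signs)
step 1: m = 0.903500, f(m) = 0.372755 > 0 → root in [0.507000, 0.903500]
step 2: m = 0.705250, f(m) = 0.058130 > 0 → root in [0.507000, 0.705250]
Midpoint of [0.507000, 0.705250] = 0.606125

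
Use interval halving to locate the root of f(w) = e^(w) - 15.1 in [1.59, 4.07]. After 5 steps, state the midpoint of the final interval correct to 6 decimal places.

f(1.590000) = -10.196251, f(4.070000) = 43.456963 (opposite signs)
step 1: m = 2.830000, f(m) = 1.845461 > 0 → root in [1.590000, 2.830000]
step 2: m = 2.210000, f(m) = -5.984284 < 0 → root in [2.210000, 2.830000]
step 3: m = 2.520000, f(m) = -2.671403 < 0 → root in [2.520000, 2.830000]
step 4: m = 2.675000, f(m) = -0.587650 < 0 → root in [2.675000, 2.830000]
step 5: m = 2.752500, f(m) = 0.581787 > 0 → root in [2.675000, 2.752500]
Midpoint of [2.675000, 2.752500] = 2.713750

2.713750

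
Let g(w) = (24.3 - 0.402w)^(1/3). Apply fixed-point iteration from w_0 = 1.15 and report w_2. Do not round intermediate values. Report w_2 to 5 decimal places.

2.84975

w_1 = g(1.150000) = 2.877982
w_2 = g(2.877982) = 2.849751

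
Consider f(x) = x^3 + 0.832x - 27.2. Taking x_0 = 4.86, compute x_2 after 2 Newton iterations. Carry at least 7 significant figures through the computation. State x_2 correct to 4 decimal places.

f'(x) = 3x^2 + 0.832
x_0 = 4.860000: f = 91.634776, f' = 71.690800 → x_1 = 4.860000 - (91.634776)/(71.690800) = 3.581806
x_1 = 3.581806: f = 21.732235, f' = 39.319995 → x_2 = 3.581806 - (21.732235)/(39.319995) = 3.029104

3.0291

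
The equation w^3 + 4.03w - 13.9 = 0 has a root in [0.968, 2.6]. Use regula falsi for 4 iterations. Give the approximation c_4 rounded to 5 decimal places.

1.85392

f(0.968000) = -9.091921, f(2.600000) = 14.154000
step 1: c = 1.606306, f(c) = -3.281964 < 0 → new bracket [1.606306, 2.600000]
step 2: c = 1.793349, f(c) = -0.905217 < 0 → new bracket [1.793349, 2.600000]
step 3: c = 1.841837, f(c) = -0.229218 < 0 → new bracket [1.841837, 2.600000]
step 4: c = 1.853919, f(c) = -0.056753 < 0 → new bracket [1.853919, 2.600000]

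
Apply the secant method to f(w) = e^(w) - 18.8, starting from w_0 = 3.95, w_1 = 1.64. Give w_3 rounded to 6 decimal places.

3.494520

f(w_0) = 33.135367, f(w_1) = -13.644830
w_2 = 1.640000 - (-13.644830)·(1.640000 - 3.950000)/(-13.644830 - (33.135367)) = 2.313780; f(w_2) = -8.687423
w_3 = 2.313780 - (-8.687423)·(2.313780 - 1.640000)/(-8.687423 - (-13.644830)) = 3.494520; f(w_3) = 14.134482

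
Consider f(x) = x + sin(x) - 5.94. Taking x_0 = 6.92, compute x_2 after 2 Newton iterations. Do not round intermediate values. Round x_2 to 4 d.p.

6.1114

Newton update: x ← x − f(x)/f'(x).
f'(x) = 1 + cos(x)
x_0 = 6.920000: f = 1.574637, f' = 1.803994 → x_1 = 6.920000 - (1.574637)/(1.803994) = 6.047138
x_1 = 6.047138: f = -0.126723, f' = 1.972270 → x_2 = 6.047138 - (-0.126723)/(1.972270) = 6.111391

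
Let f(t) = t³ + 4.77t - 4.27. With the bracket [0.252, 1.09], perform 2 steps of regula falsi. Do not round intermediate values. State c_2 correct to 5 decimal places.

f(0.252000) = -3.051957, f(1.090000) = 2.224329
step 1: c = 0.736724, f(c) = -0.355964 < 0 → new bracket [0.736724, 1.090000]
step 2: c = 0.785460, f(c) = -0.038770 < 0 → new bracket [0.785460, 1.090000]

0.78546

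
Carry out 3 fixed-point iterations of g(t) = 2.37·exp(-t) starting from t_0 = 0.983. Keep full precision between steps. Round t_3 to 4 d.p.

t_1 = g(0.983000) = 0.886823
t_2 = g(0.886823) = 0.976351
t_3 = g(0.976351) = 0.892739

0.8927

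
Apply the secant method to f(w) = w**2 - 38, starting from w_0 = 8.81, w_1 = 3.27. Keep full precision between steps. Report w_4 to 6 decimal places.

6.153312

Secant update: w_(k+1) = w_k − f(w_k)·(w_k − w_(k-1))/(f(w_k) − f(w_(k-1))).
f(w_0) = 39.616100, f(w_1) = -27.307100
w_2 = 3.270000 - (-27.307100)·(3.270000 - 8.810000)/(-27.307100 - (39.616100)) = 5.530522; f(w_2) = -7.413332
w_3 = 5.530522 - (-7.413332)·(5.530522 - 3.270000)/(-7.413332 - (-27.307100)) = 6.372896; f(w_3) = 2.613799
w_4 = 6.372896 - (2.613799)·(6.372896 - 5.530522)/(2.613799 - (-7.413332)) = 6.153312; f(w_4) = -0.136755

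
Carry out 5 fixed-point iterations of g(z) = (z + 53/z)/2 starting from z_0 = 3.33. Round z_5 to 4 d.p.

z_1 = g(3.330000) = 9.622958
z_2 = g(9.622958) = 7.565310
z_3 = g(7.565310) = 7.285486
z_4 = g(7.285486) = 7.280112
z_5 = g(7.280112) = 7.280110

7.2801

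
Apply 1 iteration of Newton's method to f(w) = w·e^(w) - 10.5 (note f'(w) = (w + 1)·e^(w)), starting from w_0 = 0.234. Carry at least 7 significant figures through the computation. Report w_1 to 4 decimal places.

w_0 = 0.234000: f = -10.204307, f' = 1.559337 → w_1 = 0.234000 - (-10.204307)/(1.559337) = 6.778002

6.7780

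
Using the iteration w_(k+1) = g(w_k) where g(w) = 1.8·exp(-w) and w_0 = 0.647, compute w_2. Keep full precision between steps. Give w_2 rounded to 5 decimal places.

w_1 = g(0.647000) = 0.942506
w_2 = g(0.942506) = 0.701370

0.70137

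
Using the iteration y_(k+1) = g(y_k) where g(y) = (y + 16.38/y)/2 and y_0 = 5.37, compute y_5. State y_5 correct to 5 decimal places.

4.04722

y_1 = g(5.370000) = 4.210140
y_2 = g(4.210140) = 4.050373
y_3 = g(4.050373) = 4.047222
y_4 = g(4.047222) = 4.047221
y_5 = g(4.047221) = 4.047221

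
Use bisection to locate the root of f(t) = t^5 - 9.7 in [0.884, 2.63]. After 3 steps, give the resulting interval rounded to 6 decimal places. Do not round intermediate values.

f(0.884000) = -9.160165, f(2.630000) = 116.128420 (opposite signs)
step 1: m = 1.757000, f(m) = 7.043984 > 0 → root in [0.884000, 1.757000]
step 2: m = 1.320500, f(m) = -5.684940 < 0 → root in [1.320500, 1.757000]
step 3: m = 1.538750, f(m) = -1.073387 < 0 → root in [1.538750, 1.757000]

[1.538750, 1.757000]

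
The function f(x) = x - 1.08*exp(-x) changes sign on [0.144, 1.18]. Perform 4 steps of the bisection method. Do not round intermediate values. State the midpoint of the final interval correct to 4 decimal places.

f(0.144000) = -0.791159, f(1.180000) = 0.848139 (opposite signs)
step 1: m = 0.662000, f(m) = 0.104916 > 0 → root in [0.144000, 0.662000]
step 2: m = 0.403000, f(m) = -0.318777 < 0 → root in [0.403000, 0.662000]
step 3: m = 0.532500, f(m) = -0.101606 < 0 → root in [0.532500, 0.662000]
step 4: m = 0.597250, f(m) = 0.002901 > 0 → root in [0.532500, 0.597250]
Midpoint of [0.532500, 0.597250] = 0.564875

0.5649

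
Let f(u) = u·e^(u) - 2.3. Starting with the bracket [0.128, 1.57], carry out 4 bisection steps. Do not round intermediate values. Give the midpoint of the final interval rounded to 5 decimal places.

0.89406

f(0.128000) = -2.154521, f(1.570000) = 5.246438 (opposite signs)
step 1: m = 0.849000, f(m) = -0.315625 < 0 → root in [0.849000, 1.570000]
step 2: m = 1.209500, f(m) = 1.754012 > 0 → root in [0.849000, 1.209500]
step 3: m = 1.029250, f(m) = 0.580836 > 0 → root in [0.849000, 1.029250]
step 4: m = 0.939125, f(m) = 0.102040 > 0 → root in [0.849000, 0.939125]
Midpoint of [0.849000, 0.939125] = 0.894062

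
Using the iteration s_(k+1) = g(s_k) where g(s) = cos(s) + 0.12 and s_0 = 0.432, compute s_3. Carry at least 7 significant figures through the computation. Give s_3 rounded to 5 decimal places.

s_1 = g(0.432000) = 1.028130
s_2 = g(1.028130) = 0.636421
s_3 = g(0.636421) = 0.924228

0.92423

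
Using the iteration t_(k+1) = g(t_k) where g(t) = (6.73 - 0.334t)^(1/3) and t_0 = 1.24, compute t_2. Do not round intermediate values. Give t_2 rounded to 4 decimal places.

1.8284

t_1 = g(1.240000) = 1.848461
t_2 = g(1.848461) = 1.828419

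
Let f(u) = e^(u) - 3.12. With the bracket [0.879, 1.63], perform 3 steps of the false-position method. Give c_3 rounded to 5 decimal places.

f(0.879000) = -0.711510, f(1.630000) = 1.983875
step 1: c = 1.077244, f(c) = -0.183425 < 0 → new bracket [1.077244, 1.630000]
step 2: c = 1.124025, f(c) = -0.042784 < 0 → new bracket [1.124025, 1.630000]
step 3: c = 1.134707, f(c) = -0.009739 < 0 → new bracket [1.134707, 1.630000]

1.13471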